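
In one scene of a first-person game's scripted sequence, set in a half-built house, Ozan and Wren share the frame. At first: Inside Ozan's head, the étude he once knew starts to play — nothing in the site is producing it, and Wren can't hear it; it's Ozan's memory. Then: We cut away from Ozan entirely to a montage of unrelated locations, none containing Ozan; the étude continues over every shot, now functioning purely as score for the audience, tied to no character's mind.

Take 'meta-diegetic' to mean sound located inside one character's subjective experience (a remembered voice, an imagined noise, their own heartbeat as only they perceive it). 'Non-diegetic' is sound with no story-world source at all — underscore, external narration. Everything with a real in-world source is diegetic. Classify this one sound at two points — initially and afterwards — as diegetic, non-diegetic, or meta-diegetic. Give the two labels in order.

meta-diegetic, non-diegetic

Initially: the music lives inside Ozan's mind alone; Wren can't hear it → meta-diegetic.
Afterwards: once it plays over shots Ozan isn't in, detached from any character's subjectivity, it's conventional underscore → non-diegetic.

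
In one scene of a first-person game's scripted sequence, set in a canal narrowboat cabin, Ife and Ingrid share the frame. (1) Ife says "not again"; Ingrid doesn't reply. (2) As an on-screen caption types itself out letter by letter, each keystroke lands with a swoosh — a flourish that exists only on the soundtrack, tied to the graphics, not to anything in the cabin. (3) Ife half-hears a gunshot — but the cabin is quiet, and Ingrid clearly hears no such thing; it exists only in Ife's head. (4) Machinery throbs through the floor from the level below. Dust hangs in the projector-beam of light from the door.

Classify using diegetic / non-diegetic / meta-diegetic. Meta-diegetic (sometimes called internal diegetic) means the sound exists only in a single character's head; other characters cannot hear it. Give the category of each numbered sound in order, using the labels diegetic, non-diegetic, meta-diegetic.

diegetic, non-diegetic, meta-diegetic, diegetic

Sound (1): spoken by a character present in the story world, so diegetic.
(2) the caption isn't part of the story world, so neither is the sound tied to it → non-diegetic.
Sound (3): the sound is imagined by Ife; nothing in the story world is producing it and Ingrid can't hear it, so meta-diegetic.
Sound (4): it's the actual ambient sound of the location, so diegetic.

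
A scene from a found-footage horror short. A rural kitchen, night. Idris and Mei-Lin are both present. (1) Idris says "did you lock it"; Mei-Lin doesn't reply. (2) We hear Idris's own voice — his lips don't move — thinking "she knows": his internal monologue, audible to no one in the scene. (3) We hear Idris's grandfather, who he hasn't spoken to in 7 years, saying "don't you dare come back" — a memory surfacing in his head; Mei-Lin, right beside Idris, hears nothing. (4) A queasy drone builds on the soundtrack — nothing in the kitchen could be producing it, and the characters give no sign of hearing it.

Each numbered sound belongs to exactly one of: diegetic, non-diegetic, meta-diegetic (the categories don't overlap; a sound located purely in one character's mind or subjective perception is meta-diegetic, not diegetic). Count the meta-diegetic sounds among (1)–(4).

(1) is diegetic: on-screen dialogue — Idris speaks and Mei-Lin is there to hear.
(2) is meta-diegetic: Idris's thought-voice: a private mental sound no other character can hear.
(3) a remembered line, private to Idris — not present in the room, not audible to Mei-Lin → meta-diegetic.
Sound (4): nothing in the kitchen produces it and the characters don't hear it — pure soundtrack, so non-diegetic.
Meta-diegetic: (2), (3) — that's 2.

2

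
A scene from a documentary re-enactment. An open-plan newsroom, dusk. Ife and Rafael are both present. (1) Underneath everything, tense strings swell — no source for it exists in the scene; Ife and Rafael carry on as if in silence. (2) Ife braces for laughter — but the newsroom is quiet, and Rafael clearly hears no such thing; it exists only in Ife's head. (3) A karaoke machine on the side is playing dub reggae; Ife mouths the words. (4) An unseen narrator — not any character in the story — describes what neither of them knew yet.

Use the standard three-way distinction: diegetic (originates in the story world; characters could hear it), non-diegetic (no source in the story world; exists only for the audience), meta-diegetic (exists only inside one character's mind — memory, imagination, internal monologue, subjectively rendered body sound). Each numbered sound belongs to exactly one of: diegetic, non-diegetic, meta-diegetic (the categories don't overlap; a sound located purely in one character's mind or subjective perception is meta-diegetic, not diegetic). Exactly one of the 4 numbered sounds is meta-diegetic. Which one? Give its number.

2

(1) is non-diegetic: it has no source in the story world and no character can hear it — it's underscore.
(2) is meta-diegetic: Ife alone 'hears' it — an imagined sound, not present in the space.
(3) is diegetic: a karaoke machine is a physical source in the scene and Ife reacts to it.
(4) is non-diegetic: external voice-over — not a character, not heard by anyone in the scene.
Only (2) is meta-diegetic.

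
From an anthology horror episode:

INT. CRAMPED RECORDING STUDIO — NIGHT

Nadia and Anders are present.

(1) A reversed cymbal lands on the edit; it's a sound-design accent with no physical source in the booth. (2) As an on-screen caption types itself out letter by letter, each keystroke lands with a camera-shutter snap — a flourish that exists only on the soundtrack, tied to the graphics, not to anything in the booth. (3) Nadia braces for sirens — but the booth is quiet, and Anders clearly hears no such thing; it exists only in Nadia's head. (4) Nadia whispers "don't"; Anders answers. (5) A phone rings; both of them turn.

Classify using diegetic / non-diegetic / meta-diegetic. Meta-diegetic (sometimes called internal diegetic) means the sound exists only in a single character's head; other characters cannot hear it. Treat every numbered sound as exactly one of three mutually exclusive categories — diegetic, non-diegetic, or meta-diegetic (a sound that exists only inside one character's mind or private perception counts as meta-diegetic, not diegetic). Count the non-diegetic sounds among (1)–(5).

Sound (1): nothing in the scene produces it; it's an accent added for the audience, so non-diegetic.
Sound (2): it accompanies on-screen graphics, not anything inside the story world, so non-diegetic.
(3) is meta-diegetic: the sound is imagined by Nadia; nothing in the story world is producing it and Anders can't hear it.
(4) is diegetic: on-screen dialogue — Nadia speaks and Anders is there to hear.
(5) a phone is a real object/event in the scene's world → diegetic.
So 2 of the 5 are non-diegetic: (1), (2).

2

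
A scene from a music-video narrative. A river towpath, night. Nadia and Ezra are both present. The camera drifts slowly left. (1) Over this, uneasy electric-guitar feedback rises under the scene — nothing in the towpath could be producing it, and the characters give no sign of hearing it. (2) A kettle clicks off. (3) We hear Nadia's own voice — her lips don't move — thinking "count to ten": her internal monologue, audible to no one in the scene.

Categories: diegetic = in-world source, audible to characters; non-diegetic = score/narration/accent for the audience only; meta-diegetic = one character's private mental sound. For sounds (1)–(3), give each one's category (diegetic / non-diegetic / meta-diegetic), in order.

non-diegetic, diegetic, meta-diegetic

Sound (1): it has no source in the story world and no character can hear it — it's underscore, so non-diegetic.
(2) an in-world source (a kettle); characters could hear it → diegetic.
(3) internal monologue — inside Nadia's mind, not spoken into the scene → meta-diegetic.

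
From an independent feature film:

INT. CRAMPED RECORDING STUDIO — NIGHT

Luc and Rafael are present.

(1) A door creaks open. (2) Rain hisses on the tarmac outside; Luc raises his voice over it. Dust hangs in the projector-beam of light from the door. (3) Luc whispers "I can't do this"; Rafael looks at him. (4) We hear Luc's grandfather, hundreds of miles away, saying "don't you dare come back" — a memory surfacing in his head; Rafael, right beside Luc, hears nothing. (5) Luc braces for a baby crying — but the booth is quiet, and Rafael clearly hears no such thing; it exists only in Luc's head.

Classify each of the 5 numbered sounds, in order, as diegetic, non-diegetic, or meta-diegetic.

diegetic, diegetic, diegetic, meta-diegetic, meta-diegetic

(1) the sound comes from a door physically present in the location → diegetic.
Sound (2): it's the actual ambient sound of the location, so diegetic.
(3) spoken by a character present in the story world → diegetic.
Sound (4): it's Luc's recollection rendered as sound; the other character can't hear it, so meta-diegetic.
(5) is meta-diegetic: subjective to Luc: the booth is silent and Rafael hears nothing.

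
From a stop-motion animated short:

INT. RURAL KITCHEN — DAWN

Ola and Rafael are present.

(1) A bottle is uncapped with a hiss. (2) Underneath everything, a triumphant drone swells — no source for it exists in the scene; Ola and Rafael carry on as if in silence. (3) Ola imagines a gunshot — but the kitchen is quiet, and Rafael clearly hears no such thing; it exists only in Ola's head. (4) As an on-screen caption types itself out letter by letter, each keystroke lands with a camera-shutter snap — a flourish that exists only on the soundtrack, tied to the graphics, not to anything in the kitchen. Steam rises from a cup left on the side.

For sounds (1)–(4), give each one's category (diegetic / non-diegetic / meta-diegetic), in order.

(1) is diegetic: the sound comes from a bottle physically present in the location.
Sound (2): nothing in the kitchen produces it and the characters don't hear it — pure soundtrack, so non-diegetic.
(3) is meta-diegetic: subjective to Ola: the kitchen is silent and Rafael hears nothing.
Sound (4): it accompanies on-screen graphics, not anything inside the story world, so non-diegetic.

diegetic, non-diegetic, meta-diegetic, non-diegetic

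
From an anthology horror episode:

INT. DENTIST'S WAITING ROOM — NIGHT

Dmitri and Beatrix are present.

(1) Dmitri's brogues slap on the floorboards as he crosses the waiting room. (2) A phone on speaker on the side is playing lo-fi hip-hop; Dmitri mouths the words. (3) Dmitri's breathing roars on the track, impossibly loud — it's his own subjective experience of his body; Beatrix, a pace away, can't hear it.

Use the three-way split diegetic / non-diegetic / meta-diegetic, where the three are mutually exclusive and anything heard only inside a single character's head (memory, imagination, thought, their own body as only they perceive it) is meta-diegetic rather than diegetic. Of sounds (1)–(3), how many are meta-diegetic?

(1) Dmitri's footsteps are produced in the story world → diegetic.
Sound (2): source music from a phone on speaker, which exists in the story world, so diegetic.
(3) is meta-diegetic: point-of-audition from inside Dmitri's body; not a sound in the room.
Meta-diegetic: (3) — that's 1.

1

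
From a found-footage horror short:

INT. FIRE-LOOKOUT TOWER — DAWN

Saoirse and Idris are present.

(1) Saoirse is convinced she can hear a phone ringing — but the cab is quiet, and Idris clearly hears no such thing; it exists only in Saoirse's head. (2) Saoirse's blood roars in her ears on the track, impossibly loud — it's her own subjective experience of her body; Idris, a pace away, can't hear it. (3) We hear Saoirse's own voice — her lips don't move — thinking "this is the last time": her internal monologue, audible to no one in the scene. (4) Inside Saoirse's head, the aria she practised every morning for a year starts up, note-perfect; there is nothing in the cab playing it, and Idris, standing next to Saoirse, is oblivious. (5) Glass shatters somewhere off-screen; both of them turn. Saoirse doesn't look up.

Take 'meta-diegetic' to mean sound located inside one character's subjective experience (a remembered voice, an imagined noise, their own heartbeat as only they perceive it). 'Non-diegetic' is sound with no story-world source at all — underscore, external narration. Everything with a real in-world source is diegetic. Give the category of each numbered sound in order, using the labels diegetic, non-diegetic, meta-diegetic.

(1) is meta-diegetic: Saoirse alone 'hears' it — an imagined sound, not present in the space.
Sound (2): it's Saoirse's internal bodily sensation rendered as sound; only Saoirse 'hears' it, so meta-diegetic.
(3) internal monologue — inside Saoirse's mind, not spoken into the scene → meta-diegetic.
(4) the music is a memory playing inside Saoirse's mind alone; no real-world source, Idris can't hear it → meta-diegetic.
Sound (5): glass is a real object/event in the scene's world, so diegetic.

meta-diegetic, meta-diegetic, meta-diegetic, meta-diegetic, diegetic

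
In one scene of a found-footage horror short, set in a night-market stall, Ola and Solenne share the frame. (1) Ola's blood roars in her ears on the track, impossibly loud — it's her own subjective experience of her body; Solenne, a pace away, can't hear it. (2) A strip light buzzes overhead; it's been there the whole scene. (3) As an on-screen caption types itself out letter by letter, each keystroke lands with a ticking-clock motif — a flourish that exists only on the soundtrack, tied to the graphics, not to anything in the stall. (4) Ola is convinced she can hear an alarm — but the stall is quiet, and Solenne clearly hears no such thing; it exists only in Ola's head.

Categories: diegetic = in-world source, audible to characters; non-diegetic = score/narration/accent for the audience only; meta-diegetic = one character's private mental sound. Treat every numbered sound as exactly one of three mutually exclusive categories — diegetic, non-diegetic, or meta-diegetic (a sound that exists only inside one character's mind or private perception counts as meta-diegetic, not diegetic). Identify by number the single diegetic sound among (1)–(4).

2

Sound (1): it's Ola's internal bodily sensation rendered as sound; only Ola 'hears' it, so meta-diegetic.
(2) is diegetic: ambient/room sound belonging to the story's physical space.
(3) sound married to a title/caption — outside the diegesis by definition → non-diegetic.
Sound (4): the sound is imagined by Ola; nothing in the story world is producing it and Solenne can't hear it, so meta-diegetic.
Only (2) is diegetic.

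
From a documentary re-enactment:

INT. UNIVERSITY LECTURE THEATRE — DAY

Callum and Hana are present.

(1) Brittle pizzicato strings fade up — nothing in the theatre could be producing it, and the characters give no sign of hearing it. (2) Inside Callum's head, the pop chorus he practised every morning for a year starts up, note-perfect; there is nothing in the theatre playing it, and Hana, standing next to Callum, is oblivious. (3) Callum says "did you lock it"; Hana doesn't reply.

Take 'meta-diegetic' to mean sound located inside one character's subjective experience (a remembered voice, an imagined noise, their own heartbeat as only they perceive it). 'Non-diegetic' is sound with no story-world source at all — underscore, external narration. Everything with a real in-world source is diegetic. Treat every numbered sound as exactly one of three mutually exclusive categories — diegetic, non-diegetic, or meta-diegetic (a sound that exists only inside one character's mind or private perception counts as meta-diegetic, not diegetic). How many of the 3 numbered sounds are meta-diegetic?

1

Sound (1): score with no on-screen or off-screen source; it exists for the audience alone, so non-diegetic.
Sound (2): it lives in Callum's subjectivity, not in the theatre, so meta-diegetic.
Sound (3): spoken by a character present in the story world, so diegetic.
So 1 of the 3 is meta-diegetic: (2).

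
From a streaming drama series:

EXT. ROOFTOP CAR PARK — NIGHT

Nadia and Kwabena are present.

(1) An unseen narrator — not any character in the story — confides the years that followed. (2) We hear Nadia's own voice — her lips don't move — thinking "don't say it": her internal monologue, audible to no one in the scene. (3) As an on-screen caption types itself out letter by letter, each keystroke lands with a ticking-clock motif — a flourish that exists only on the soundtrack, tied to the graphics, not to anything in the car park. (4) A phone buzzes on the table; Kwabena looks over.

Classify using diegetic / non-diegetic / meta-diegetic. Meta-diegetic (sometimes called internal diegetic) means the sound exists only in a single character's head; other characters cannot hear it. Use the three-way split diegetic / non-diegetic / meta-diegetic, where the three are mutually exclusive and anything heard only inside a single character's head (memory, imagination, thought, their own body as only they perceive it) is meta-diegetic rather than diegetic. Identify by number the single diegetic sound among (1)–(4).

4

(1) is non-diegetic: commentary laid over the scene from outside the fiction.
(2) it's Nadia's unspoken thought, heard only by the audience via her subjectivity → meta-diegetic.
(3) is non-diegetic: it accompanies on-screen graphics, not anything inside the story world.
(4) an in-world source (a phone); characters could hear it → diegetic.
Only (4) is diegetic.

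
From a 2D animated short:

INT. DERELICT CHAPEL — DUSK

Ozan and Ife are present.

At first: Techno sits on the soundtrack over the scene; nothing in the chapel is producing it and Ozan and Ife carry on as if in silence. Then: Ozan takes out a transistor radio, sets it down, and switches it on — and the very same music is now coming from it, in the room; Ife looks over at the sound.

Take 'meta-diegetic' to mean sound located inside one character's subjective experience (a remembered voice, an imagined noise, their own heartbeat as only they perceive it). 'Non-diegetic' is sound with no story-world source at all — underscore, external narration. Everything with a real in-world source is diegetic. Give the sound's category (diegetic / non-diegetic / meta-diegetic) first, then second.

First: no in-world source exists and no character can hear it — underscore → non-diegetic.
Second: a transistor radio is now a real source in the story world and the characters hear it → diegetic.

non-diegetic, diegetic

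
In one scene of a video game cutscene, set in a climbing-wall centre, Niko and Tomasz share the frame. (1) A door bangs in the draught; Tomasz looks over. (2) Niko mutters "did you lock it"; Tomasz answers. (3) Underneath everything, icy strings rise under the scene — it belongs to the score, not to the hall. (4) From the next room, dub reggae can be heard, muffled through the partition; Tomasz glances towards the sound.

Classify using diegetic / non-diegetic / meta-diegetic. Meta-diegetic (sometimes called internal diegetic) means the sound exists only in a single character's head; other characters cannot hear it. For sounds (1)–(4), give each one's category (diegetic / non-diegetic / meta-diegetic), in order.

diegetic, diegetic, non-diegetic, diegetic

(1) a door is a real object/event in the scene's world → diegetic.
Sound (2): spoken by a character present in the story world, so diegetic.
(3) it has no source in the story world and no character can hear it — it's underscore → non-diegetic.
(4) is diegetic: off-screen diegetic: the source is out of frame but still in the story's space.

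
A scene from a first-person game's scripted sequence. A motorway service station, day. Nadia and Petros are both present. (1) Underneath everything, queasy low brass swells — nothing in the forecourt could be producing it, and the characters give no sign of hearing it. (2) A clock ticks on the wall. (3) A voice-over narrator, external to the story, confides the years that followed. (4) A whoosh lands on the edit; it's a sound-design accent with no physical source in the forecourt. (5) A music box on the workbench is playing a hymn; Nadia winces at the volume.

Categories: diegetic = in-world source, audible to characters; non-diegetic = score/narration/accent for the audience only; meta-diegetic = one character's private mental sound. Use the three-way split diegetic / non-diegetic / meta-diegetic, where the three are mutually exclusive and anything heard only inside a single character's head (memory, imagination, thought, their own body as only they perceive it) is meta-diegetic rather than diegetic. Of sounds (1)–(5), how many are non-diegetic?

3

(1) is non-diegetic: it has no source in the story world and no character can hear it — it's underscore.
(2) an in-world source (a clock); characters could hear it → diegetic.
(3) the narrator exists outside the story world, addressing only the audience → non-diegetic.
(4) is non-diegetic: nothing in the scene produces it; it's an accent added for the audience.
(5) is diegetic: source music from a music box, which exists in the story world.
Non-diegetic: (1), (3), (4) — that's 3.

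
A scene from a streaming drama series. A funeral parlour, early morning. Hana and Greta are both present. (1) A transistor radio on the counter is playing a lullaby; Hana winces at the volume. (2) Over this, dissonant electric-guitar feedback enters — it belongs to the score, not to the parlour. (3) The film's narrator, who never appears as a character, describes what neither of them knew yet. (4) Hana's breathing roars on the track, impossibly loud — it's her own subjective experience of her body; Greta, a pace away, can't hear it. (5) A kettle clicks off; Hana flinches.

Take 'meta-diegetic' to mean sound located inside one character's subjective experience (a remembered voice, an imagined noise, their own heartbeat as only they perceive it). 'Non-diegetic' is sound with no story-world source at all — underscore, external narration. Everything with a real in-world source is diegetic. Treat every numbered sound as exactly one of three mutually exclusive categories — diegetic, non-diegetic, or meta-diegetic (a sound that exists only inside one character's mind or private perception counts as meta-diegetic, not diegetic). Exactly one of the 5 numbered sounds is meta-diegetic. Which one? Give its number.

4

(1) is diegetic: the music comes from an on-screen device that Hana responds to.
(2) it has no source in the story world and no character can hear it — it's underscore → non-diegetic.
Sound (3): the narrator exists outside the story world, addressing only the audience, so non-diegetic.
Sound (4): it's Hana's internal bodily sensation rendered as sound; only Hana 'hears' it, so meta-diegetic.
(5) a kettle is a real object/event in the scene's world → diegetic.
Only (4) is meta-diegetic.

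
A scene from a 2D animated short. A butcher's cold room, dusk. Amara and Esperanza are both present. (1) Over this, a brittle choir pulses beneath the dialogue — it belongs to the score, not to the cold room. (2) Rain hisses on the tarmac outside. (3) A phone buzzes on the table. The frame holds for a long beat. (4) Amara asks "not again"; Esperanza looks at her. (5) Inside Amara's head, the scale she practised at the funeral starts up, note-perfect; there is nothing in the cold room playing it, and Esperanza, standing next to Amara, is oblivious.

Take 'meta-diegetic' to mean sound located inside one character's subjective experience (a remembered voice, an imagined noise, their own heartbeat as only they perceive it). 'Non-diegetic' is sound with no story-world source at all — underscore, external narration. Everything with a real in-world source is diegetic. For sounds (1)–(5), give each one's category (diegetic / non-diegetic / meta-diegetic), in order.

(1) is non-diegetic: it has no source in the story world and no character can hear it — it's underscore.
(2) is diegetic: rain is part of the location's real environment.
Sound (3): the sound comes from a phone physically present in the location, so diegetic.
(4) on-screen dialogue — Amara speaks and Esperanza is there to hear → diegetic.
(5) remembered music, private to Amara — Esperanza is oblivious because it isn't in the room → meta-diegetic.

non-diegetic, diegetic, diegetic, diegetic, meta-diegetic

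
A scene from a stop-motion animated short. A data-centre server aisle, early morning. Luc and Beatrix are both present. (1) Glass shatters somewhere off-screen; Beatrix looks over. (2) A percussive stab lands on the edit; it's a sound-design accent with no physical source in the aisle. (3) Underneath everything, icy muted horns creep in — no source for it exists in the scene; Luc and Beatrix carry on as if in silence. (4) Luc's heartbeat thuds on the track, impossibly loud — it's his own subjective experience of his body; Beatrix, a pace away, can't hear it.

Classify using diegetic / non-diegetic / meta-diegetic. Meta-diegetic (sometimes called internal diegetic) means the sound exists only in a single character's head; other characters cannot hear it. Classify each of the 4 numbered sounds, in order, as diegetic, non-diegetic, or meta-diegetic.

Sound (1): glass is a real object/event in the scene's world, so diegetic.
(2) is non-diegetic: an editorial stinger — it belongs to the cut, not the story world.
(3) is non-diegetic: nothing in the aisle produces it and the characters don't hear it — pure soundtrack.
Sound (4): it's Luc's internal bodily sensation rendered as sound; only Luc 'hears' it, so meta-diegetic.

diegetic, non-diegetic, non-diegetic, meta-diegetic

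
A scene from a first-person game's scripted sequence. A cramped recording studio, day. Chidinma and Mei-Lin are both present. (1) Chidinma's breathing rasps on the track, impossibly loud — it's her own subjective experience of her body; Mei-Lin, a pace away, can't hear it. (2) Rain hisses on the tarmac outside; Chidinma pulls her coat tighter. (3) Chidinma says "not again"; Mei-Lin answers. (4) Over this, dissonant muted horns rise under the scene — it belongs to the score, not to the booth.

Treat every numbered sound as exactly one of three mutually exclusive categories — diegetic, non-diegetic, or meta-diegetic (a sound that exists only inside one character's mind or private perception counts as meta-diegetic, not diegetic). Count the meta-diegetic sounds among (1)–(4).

Sound (1): point-of-audition from inside Chidinma's body; not a sound in the room, so meta-diegetic.
(2) is diegetic: it's the actual ambient sound of the location.
(3) spoken by a character present in the story world → diegetic.
(4) is non-diegetic: nothing in the booth produces it and the characters don't hear it — pure soundtrack.
So 1 of the 4 is meta-diegetic: (1).

1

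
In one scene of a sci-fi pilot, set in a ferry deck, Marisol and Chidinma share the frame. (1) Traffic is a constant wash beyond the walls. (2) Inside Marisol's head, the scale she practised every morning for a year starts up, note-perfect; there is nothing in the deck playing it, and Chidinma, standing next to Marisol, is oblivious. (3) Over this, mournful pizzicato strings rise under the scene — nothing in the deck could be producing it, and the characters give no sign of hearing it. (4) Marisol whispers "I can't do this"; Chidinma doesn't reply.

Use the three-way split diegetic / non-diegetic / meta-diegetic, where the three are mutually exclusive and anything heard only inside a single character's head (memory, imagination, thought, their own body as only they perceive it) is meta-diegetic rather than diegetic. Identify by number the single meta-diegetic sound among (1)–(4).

2

(1) is diegetic: traffic is part of the location's real environment.
Sound (2): the music is a memory playing inside Marisol's mind alone; no real-world source, Chidinma can't hear it, so meta-diegetic.
(3) is non-diegetic: score with no on-screen or off-screen source; it exists for the audience alone.
Sound (4): on-screen dialogue — Marisol speaks and Chidinma is there to hear, so diegetic.
Only (2) is meta-diegetic.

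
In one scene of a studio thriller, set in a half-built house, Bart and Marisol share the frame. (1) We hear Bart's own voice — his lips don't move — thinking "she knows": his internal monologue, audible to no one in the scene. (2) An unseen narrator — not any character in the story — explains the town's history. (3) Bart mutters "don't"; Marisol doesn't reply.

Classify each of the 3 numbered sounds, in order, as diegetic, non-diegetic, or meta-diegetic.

meta-diegetic, non-diegetic, diegetic

(1) Bart's thought-voice: a private mental sound no other character can hear → meta-diegetic.
(2) the narrator exists outside the story world, addressing only the audience → non-diegetic.
(3) Bart is a character speaking aloud in the scene → diegetic.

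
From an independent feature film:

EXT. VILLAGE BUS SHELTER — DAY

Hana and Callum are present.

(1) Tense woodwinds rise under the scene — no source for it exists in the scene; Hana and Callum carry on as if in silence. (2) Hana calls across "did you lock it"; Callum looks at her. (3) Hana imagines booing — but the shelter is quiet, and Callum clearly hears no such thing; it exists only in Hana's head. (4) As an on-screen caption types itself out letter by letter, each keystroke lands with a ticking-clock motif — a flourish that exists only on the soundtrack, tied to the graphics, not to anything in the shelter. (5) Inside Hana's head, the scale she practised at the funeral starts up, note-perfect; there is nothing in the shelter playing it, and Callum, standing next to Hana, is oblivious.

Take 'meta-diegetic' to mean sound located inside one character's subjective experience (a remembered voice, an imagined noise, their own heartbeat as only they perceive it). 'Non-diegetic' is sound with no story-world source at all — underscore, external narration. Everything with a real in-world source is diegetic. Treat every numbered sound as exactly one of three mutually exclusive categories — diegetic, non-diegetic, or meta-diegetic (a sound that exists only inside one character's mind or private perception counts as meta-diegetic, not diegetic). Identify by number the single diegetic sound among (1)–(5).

2

Sound (1): score with no on-screen or off-screen source; it exists for the audience alone, so non-diegetic.
Sound (2): on-screen dialogue — Hana speaks and Callum is there to hear, so diegetic.
(3) Hana alone 'hears' it — an imagined sound, not present in the space → meta-diegetic.
Sound (4): the caption isn't part of the story world, so neither is the sound tied to it, so non-diegetic.
(5) is meta-diegetic: it lives in Hana's subjectivity, not in the shelter.
Only (2) is diegetic.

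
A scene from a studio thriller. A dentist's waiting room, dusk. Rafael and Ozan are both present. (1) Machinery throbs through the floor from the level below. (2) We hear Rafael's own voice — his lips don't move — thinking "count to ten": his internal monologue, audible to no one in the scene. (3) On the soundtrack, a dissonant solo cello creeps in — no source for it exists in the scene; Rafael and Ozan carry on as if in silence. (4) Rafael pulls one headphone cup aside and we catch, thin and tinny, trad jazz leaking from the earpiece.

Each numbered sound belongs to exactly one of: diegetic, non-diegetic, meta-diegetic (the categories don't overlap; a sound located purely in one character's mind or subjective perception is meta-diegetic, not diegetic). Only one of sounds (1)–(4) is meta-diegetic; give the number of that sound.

2

(1) is diegetic: it's the actual ambient sound of the location.
(2) is meta-diegetic: Rafael's thought-voice: a private mental sound no other character can hear.
(3) is non-diegetic: score with no on-screen or off-screen source; it exists for the audience alone.
Sound (4): the earpiece is a real device on Rafael's head — source music, so diegetic.
Only (2) is meta-diegetic.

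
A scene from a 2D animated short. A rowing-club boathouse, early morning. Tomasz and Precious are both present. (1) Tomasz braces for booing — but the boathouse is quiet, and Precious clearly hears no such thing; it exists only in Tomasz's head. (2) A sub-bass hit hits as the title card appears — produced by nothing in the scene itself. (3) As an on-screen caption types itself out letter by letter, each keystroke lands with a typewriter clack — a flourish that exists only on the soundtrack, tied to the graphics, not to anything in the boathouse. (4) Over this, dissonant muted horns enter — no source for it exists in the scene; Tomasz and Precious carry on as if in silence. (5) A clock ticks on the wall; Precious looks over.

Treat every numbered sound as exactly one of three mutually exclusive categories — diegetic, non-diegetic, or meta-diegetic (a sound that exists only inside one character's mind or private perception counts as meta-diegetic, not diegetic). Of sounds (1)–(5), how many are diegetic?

(1) subjective to Tomasz: the boathouse is silent and Precious hears nothing → meta-diegetic.
Sound (2): an editorial stinger — it belongs to the cut, not the story world, so non-diegetic.
(3) is non-diegetic: it accompanies on-screen graphics, not anything inside the story world.
(4) it has no source in the story world and no character can hear it — it's underscore → non-diegetic.
Sound (5): a clock is a real object/event in the scene's world, so diegetic.
So 1 of the 5 is diegetic: (5).

1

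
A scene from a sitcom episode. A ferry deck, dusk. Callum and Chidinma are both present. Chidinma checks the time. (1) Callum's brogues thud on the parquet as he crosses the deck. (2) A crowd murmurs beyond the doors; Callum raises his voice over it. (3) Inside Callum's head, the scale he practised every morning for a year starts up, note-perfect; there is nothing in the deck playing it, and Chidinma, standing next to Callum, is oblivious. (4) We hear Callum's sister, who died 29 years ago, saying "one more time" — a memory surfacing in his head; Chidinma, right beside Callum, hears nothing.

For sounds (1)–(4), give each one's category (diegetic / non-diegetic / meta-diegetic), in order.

diegetic, diegetic, meta-diegetic, meta-diegetic

(1) Callum's footsteps are produced in the story world → diegetic.
(2) is diegetic: ambient/room sound belonging to the story's physical space.
Sound (3): remembered music, private to Callum — Chidinma is oblivious because it isn't in the room, so meta-diegetic.
Sound (4): a remembered line, private to Callum — not present in the room, not audible to Chidinma, so meta-diegetic.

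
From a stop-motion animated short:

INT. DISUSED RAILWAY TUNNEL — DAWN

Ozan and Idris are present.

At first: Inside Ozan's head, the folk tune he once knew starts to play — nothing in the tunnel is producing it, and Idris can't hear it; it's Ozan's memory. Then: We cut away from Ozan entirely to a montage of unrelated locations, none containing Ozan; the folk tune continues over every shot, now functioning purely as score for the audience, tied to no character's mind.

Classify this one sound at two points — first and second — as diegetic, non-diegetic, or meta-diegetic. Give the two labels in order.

meta-diegetic, non-diegetic

First: the music lives inside Ozan's mind alone; Idris can't hear it → meta-diegetic.
Second: once it plays over shots Ozan isn't in, detached from any character's subjectivity, it's conventional underscore → non-diegetic.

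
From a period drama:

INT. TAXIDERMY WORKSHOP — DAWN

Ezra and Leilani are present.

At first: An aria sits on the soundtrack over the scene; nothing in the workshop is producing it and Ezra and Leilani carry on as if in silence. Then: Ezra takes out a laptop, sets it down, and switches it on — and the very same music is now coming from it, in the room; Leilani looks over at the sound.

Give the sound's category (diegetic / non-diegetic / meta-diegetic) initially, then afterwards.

non-diegetic, diegetic

Initially: no in-world source exists and no character can hear it — underscore → non-diegetic.
Afterwards: a laptop is now a real source in the story world and the characters hear it → diegetic.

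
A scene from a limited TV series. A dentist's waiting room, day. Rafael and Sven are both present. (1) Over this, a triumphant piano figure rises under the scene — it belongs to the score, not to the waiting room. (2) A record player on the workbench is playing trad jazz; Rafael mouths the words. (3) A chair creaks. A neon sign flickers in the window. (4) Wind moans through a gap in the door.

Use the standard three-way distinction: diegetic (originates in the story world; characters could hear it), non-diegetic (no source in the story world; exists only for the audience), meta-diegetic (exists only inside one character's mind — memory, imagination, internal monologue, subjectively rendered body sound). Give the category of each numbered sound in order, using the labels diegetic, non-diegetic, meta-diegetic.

non-diegetic, diegetic, diegetic, diegetic

(1) is non-diegetic: it has no source in the story world and no character can hear it — it's underscore.
Sound (2): a record player is a physical source in the scene and Rafael reacts to it, so diegetic.
(3) a chair is a real object/event in the scene's world → diegetic.
(4) is diegetic: it's the actual ambient sound of the location.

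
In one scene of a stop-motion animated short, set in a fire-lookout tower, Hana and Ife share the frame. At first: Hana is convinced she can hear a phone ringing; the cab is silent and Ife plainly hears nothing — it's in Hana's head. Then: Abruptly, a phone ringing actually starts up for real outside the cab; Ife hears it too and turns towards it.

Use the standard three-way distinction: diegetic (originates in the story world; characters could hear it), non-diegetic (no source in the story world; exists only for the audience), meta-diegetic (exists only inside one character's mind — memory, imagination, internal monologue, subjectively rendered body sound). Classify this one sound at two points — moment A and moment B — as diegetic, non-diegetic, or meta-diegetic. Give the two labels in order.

meta-diegetic, diegetic

Moment A: only Hana 'hears' it — imagined, in her mind → meta-diegetic.
Moment B: now there's a real external source and Ife hears it too — in the story world → diegetic.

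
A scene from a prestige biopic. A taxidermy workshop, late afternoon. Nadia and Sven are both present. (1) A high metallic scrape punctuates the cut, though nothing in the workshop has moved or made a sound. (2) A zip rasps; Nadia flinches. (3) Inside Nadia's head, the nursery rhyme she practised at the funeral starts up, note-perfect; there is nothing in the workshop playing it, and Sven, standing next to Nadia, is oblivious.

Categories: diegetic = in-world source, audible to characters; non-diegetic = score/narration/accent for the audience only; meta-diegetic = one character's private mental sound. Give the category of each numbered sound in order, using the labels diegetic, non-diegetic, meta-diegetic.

non-diegetic, diegetic, meta-diegetic

(1) it's a sound-design accent with no in-world source; no one in the scene can hear it → non-diegetic.
(2) is diegetic: an in-world source (a zip); characters could hear it.
Sound (3): remembered music, private to Nadia — Sven is oblivious because it isn't in the room, so meta-diegetic.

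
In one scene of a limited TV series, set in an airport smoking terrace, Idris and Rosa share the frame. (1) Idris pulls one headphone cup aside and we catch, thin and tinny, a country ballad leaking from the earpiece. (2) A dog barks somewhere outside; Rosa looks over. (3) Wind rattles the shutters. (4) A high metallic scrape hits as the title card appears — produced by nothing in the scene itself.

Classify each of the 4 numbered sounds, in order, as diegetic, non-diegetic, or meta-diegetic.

diegetic, diegetic, diegetic, non-diegetic

Sound (1): it's leaking from a physical pair of headphones in the scene, so diegetic.
Sound (2): the sound comes from a dog physically present in the location, so diegetic.
(3) is diegetic: it's the actual ambient sound of the location.
(4) is non-diegetic: nothing in the scene produces it; it's an accent added for the audience.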